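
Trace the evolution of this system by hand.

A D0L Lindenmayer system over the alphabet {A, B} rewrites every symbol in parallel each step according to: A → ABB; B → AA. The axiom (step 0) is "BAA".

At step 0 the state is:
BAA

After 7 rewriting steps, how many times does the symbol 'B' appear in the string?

k=0  BAA
k=1  AAABBABB
k=2  ABBABBABBAAAAABBAAAA
k=3  ABBAAAAABBAAAAABBAAAAABBABBABBABBABBAAAAABBABBABBABB
k=4  ABBAAAAABBABBABBABBABBAAAAABBABBABBABBABBAAAAABBABBABBABBA…AAAAABBAAAAABBAAAAABBABBABBABBABBAAAAABBAAAAABBAAAAABBAAAA  (len 132)
k=5  ABBAAAAABBABBABBABBABBAAAAABBAAAAABBAAAAABBAAAAABBAAAAABBA…BABBAAAAABBABBABBABBABBAAAAABBABBABBABBABBAAAAABBABBABBABB  (len 340)
k=6  ABBAAAAABBABBABBABBABBAAAAABBAAAAABBAAAAABBAAAAABBAAAAABBA…AAAAABBAAAAABBAAAAABBABBABBABBABBAAAAABBAAAAABBAAAAABBAAAA  (len 868)
k=7  ABBAAAAABBABBABBABBABBAAAAABBAAAAABBAAAAABBAAAAABBAAAAABBA…BABBAAAAABBABBABBABBABBAAAAABBABBABBABBABBAAAAABBABBABBABB  (len 2228)

984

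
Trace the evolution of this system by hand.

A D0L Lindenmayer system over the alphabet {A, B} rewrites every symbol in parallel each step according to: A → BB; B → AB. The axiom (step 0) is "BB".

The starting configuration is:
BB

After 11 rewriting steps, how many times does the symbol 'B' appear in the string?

[0] BB
[1] ABAB
[2] BBABBBAB
[3] ABABBBABABABBBAB
[4] BBABBBABABABBBABBBABBBABABABBBAB
[5] ABABBBABABABBBABBBABBBABABABBBABABABBBABABABBBABBBABBBABABABBBAB
[6] BBABBBABABABBBABBBABBBABABABBBABABABBBABABABBBABBBABBBABAB…ABABABBBABBBABBBABABABBBABABABBBABABABBBABBBABBBABABABBBAB  (len 128)
[7] ABABBBABABABBBABBBABBBABABABBBABABABBBABABABBBABBBABBBABAB…ABABABBBABBBABBBABABABBBABABABBBABABABBBABBBABBBABABABBBAB  (len 256)
[8] BBABBBABABABBBABBBABBBABABABBBABABABBBABABABBBABBBABBBABAB…ABABABBBABBBABBBABABABBBABABABBBABABABBBABBBABBBABABABBBAB  (len 512)
[9] ABABBBABABABBBABBBABBBABABABBBABABABBBABABABBBABBBABBBABAB…ABABABBBABBBABBBABABABBBABABABBBABABABBBABBBABBBABABABBBAB  (len 1024)
[10] BBABBBABABABBBABBBABBBABABABBBABABABBBABABABBBABBBABBBABAB…ABABABBBABBBABBBABABABBBABABABBBABABABBBABBBABBBABABABBBAB  (len 2048)
[11] ABABBBABABABBBABBBABBBABABABBBABABABBBABABABBBABBBABBBABAB…ABABABBBABBBABBBABABABBBABABABBBABABABBBABBBABBBABABABBBAB  (len 4096)

2730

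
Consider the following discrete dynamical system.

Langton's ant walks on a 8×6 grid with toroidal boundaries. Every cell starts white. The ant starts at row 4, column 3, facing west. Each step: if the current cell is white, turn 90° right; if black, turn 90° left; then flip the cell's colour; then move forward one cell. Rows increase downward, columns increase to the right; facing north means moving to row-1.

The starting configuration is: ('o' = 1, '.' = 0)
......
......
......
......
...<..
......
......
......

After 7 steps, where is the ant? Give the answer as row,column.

4,2

gen 0: ......
......
......
......
...<..
......
......
......
gen 1: ......
......
......
...^..
...o..
......
......
......
gen 2: ......
......
......
...o>.
...o..
......
......
......
gen 3: ......
......
......
...oo.
...ov.
......
......
......
gen 4: ......
......
......
...oo.
...<o.
......
......
......
gen 5: ......
......
......
...oo.
....o.
...v..
......
......
gen 6: ......
......
......
...oo.
....o.
..<o..
......
......
gen 7: ......
......
......
...oo.
..^.o.
..oo..
......
......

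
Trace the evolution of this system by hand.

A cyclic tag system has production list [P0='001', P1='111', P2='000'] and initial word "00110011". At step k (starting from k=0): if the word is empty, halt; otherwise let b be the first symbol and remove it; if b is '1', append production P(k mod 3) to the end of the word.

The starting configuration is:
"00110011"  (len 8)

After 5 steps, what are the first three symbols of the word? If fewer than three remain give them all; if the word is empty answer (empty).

011

t=0: "00110011"  (len 8)
t=1: "0110011"  (len 7)
t=2: "110011"  (len 6)
t=3: "10011000"  (len 8)
t=4: "0011000001"  (len 10)
t=5: "011000001"  (len 9)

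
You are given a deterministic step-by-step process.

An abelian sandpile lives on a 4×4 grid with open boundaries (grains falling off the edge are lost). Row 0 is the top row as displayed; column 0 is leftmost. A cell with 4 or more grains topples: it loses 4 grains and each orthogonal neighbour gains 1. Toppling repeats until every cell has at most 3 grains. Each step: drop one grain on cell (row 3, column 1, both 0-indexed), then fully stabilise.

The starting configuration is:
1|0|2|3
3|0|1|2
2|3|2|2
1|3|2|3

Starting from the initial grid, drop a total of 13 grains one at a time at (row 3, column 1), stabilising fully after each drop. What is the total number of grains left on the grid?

step 0: 1|0|2|3
3|0|1|2
2|3|2|2
1|3|2|3
step 1: 1|0|2|3
3|1|1|2
3|0|3|2
2|1|3|3
step 2: 1|0|2|3
3|1|1|2
3|0|3|2
2|2|3|3
step 3: 1|0|2|3
3|1|1|2
3|0|3|2
2|3|3|3
step 4: 1|0|2|3
3|1|2|3
3|2|1|0
3|1|2|1
step 5: 1|0|2|3
3|1|2|3
3|2|1|0
3|2|2|1
step 6: 1|0|2|3
3|1|2|3
3|2|1|0
3|3|2|1
step 7: 2|0|2|3
0|3|2|3
2|0|2|0
1|2|3|1
step 8: 2|0|2|3
0|3|2|3
2|0|2|0
1|3|3|1
step 9: 2|0|2|3
0|3|2|3
2|1|3|0
2|1|0|2
step 10: 2|0|2|3
0|3|2|3
2|1|3|0
2|2|0|2
step 11: 2|0|2|3
0|3|2|3
2|1|3|0
2|3|0|2
step 12: 2|0|2|3
0|3|2|3
2|2|3|0
3|0|1|2
step 13: 2|0|2|3
0|3|2|3
2|2|3|0
3|1|1|2

29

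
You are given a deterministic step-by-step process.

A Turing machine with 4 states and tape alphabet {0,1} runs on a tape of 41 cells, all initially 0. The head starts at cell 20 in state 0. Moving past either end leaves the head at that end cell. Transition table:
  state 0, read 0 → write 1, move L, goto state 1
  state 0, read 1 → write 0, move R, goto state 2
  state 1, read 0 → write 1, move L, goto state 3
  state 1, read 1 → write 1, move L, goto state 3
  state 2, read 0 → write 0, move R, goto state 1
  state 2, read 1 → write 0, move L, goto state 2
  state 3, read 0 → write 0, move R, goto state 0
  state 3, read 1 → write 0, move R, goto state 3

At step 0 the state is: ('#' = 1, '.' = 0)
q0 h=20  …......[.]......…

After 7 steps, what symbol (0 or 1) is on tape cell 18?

[0] q0 h=20  …......[.]......…
[1] q1 h=19  …......[.]#.....…
[2] q3 h=18  …......[.]##....…
[3] q0 h=19  …......[#]#.....…
[4] q2 h=20  …......[#]......…
[5] q2 h=19  …......[.]......…
[6] q1 h=20  …......[.]......…
[7] q3 h=19  …......[.]#.....…

0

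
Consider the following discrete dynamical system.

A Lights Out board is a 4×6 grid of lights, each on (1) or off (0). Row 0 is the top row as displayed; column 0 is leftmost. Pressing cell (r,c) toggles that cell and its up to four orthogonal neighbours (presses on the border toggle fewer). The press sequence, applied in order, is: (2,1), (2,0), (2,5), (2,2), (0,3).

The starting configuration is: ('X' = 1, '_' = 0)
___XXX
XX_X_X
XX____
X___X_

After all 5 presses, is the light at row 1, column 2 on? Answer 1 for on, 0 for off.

0) ___XXX
XX_X_X
XX____
X___X_
1) ___XXX
X__X_X
__X___
XX__X_
2) ___XXX
___X_X
XXX___
_X__X_
3) ___XXX
___X__
XXX_XX
_X__XX
4) ___XXX
__XX__
X__XXX
_XX_XX
5) __X__X
__X___
X__XXX
_XX_XX

1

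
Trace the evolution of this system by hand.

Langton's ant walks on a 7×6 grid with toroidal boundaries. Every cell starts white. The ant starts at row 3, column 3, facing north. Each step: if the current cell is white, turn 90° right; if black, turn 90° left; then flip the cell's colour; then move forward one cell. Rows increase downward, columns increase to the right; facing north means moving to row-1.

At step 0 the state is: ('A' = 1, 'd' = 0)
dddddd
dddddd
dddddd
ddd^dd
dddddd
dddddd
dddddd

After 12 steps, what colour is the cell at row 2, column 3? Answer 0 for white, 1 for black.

step 0: dddddd
dddddd
dddddd
ddd^dd
dddddd
dddddd
dddddd
step 1: dddddd
dddddd
dddddd
dddA>d
dddddd
dddddd
dddddd
step 2: dddddd
dddddd
dddddd
dddAAd
ddddvd
dddddd
dddddd
step 3: dddddd
dddddd
dddddd
dddAAd
ddd<Ad
dddddd
dddddd
step 4: dddddd
dddddd
dddddd
ddd^Ad
dddAAd
dddddd
dddddd
step 5: dddddd
dddddd
dddddd
dd<dAd
dddAAd
dddddd
dddddd
step 6: dddddd
dddddd
dd^ddd
ddAdAd
dddAAd
dddddd
dddddd
step 7: dddddd
dddddd
ddA>dd
ddAdAd
dddAAd
dddddd
dddddd
step 8: dddddd
dddddd
ddAAdd
ddAvAd
dddAAd
dddddd
dddddd
step 9: dddddd
dddddd
ddAAdd
dd<AAd
dddAAd
dddddd
dddddd
step 10: dddddd
dddddd
ddAAdd
dddAAd
ddvAAd
dddddd
dddddd
step 11: dddddd
dddddd
ddAAdd
dddAAd
d<AAAd
dddddd
dddddd
step 12: dddddd
dddddd
ddAAdd
d^dAAd
dAAAAd
dddddd
dddddd

1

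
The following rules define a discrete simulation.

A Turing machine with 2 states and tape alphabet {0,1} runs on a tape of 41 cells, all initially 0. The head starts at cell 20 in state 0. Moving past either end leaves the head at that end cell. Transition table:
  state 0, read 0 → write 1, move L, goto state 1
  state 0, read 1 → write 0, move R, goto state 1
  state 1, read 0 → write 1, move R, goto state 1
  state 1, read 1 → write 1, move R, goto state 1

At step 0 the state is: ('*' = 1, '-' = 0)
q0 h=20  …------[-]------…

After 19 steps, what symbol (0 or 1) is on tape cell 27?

1

gen 0: q0 h=20  …------[-]------…
gen 1: q1 h=19  …------[-]*-----…
gen 2: q1 h=20  …-----*[*]------…
gen 3: q1 h=21  …----**[-]------…
gen 4: q1 h=22  …---***[-]------…
gen 5: q1 h=23  …--****[-]------…
gen 6: q1 h=24  …-*****[-]------…
gen 7: q1 h=25  …******[-]------…
gen 8: q1 h=26  …******[-]------…
gen 9: q1 h=27  …******[-]------…
gen 10: q1 h=28  …******[-]------…
gen 11: q1 h=29  …******[-]------…
gen 12: q1 h=30  …******[-]------…
gen 13: q1 h=31  …******[-]------…
gen 14: q1 h=32  …******[-]------…
gen 15: q1 h=33  …******[-]------…
gen 16: q1 h=34  …******[-]------|
gen 17: q1 h=35  …******[-]-----|
gen 18: q1 h=36  …******[-]----|
gen 19: q1 h=37  …******[-]---|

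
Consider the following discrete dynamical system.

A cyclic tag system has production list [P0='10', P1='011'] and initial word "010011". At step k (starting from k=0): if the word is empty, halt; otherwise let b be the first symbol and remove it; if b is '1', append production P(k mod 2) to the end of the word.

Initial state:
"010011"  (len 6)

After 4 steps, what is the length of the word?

t=0: "010011"  (len 6)
t=1: "10011"  (len 5)
t=2: "0011011"  (len 7)
t=3: "011011"  (len 6)
t=4: "11011"  (len 5)

5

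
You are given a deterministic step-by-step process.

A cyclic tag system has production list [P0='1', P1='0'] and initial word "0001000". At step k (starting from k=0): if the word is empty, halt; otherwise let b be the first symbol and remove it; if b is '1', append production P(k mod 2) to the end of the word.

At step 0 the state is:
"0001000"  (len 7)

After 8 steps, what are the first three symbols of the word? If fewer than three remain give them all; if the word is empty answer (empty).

k=0  "0001000"  (len 7)
k=1  "001000"  (len 6)
k=2  "01000"  (len 5)
k=3  "1000"  (len 4)
k=4  "0000"  (len 4)
k=5  "000"  (len 3)
k=6  "00"  (len 2)
k=7  "0"  (len 1)
k=8  (halted — word empty)

(empty)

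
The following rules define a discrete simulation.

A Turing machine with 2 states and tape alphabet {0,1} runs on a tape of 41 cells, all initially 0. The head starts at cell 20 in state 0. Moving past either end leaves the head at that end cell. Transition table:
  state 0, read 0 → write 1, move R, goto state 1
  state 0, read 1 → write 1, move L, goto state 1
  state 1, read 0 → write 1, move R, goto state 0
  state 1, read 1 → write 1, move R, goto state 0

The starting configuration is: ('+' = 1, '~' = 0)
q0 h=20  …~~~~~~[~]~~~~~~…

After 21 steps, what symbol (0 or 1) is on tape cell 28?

k=0  q0 h=20  …~~~~~~[~]~~~~~~…
k=1  q1 h=21  …~~~~~+[~]~~~~~~…
k=2  q0 h=22  …~~~~++[~]~~~~~~…
k=3  q1 h=23  …~~~+++[~]~~~~~~…
k=4  q0 h=24  …~~++++[~]~~~~~~…
k=5  q1 h=25  …~+++++[~]~~~~~~…
k=6  q0 h=26  …++++++[~]~~~~~~…
k=7  q1 h=27  …++++++[~]~~~~~~…
k=8  q0 h=28  …++++++[~]~~~~~~…
k=9  q1 h=29  …++++++[~]~~~~~~…
k=10  q0 h=30  …++++++[~]~~~~~~…
k=11  q1 h=31  …++++++[~]~~~~~~…
k=12  q0 h=32  …++++++[~]~~~~~~…
k=13  q1 h=33  …++++++[~]~~~~~~…
k=14  q0 h=34  …++++++[~]~~~~~~|
k=15  q1 h=35  …++++++[~]~~~~~|
k=16  q0 h=36  …++++++[~]~~~~|
k=17  q1 h=37  …++++++[~]~~~|
k=18  q0 h=38  …++++++[~]~~|
k=19  q1 h=39  …++++++[~]~|
k=20  q0 h=40  …++++++[~]|
k=21  q1 h=40  …++++++[+]|

1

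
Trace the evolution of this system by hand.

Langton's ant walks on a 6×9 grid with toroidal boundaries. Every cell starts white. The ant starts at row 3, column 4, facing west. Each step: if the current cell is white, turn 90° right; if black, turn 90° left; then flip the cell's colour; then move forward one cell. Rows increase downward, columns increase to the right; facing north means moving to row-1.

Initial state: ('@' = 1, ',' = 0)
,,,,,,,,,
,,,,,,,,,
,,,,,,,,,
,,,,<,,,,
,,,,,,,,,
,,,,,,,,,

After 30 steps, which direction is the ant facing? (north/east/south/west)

k=0  ,,,,,,,,,
,,,,,,,,,
,,,,,,,,,
,,,,<,,,,
,,,,,,,,,
,,,,,,,,,
k=1  ,,,,,,,,,
,,,,,,,,,
,,,,^,,,,
,,,,@,,,,
,,,,,,,,,
,,,,,,,,,
k=2  ,,,,,,,,,
,,,,,,,,,
,,,,@>,,,
,,,,@,,,,
,,,,,,,,,
,,,,,,,,,
k=3  ,,,,,,,,,
,,,,,,,,,
,,,,@@,,,
,,,,@v,,,
,,,,,,,,,
,,,,,,,,,
k=4  ,,,,,,,,,
,,,,,,,,,
,,,,@@,,,
,,,,<@,,,
,,,,,,,,,
,,,,,,,,,
k=5  ,,,,,,,,,
,,,,,,,,,
,,,,@@,,,
,,,,,@,,,
,,,,v,,,,
,,,,,,,,,
k=6  ,,,,,,,,,
,,,,,,,,,
,,,,@@,,,
,,,,,@,,,
,,,<@,,,,
,,,,,,,,,
k=7  ,,,,,,,,,
,,,,,,,,,
,,,,@@,,,
,,,^,@,,,
,,,@@,,,,
,,,,,,,,,
k=8  ,,,,,,,,,
,,,,,,,,,
,,,,@@,,,
,,,@>@,,,
,,,@@,,,,
,,,,,,,,,
k=9  ,,,,,,,,,
,,,,,,,,,
,,,,@@,,,
,,,@@@,,,
,,,@v,,,,
,,,,,,,,,
k=10  ,,,,,,,,,
,,,,,,,,,
,,,,@@,,,
,,,@@@,,,
,,,@,>,,,
,,,,,,,,,
k=11  ,,,,,,,,,
,,,,,,,,,
,,,,@@,,,
,,,@@@,,,
,,,@,@,,,
,,,,,v,,,
k=12  ,,,,,,,,,
,,,,,,,,,
,,,,@@,,,
,,,@@@,,,
,,,@,@,,,
,,,,<@,,,
k=13  ,,,,,,,,,
,,,,,,,,,
,,,,@@,,,
,,,@@@,,,
,,,@^@,,,
,,,,@@,,,
k=14  ,,,,,,,,,
,,,,,,,,,
,,,,@@,,,
,,,@@@,,,
,,,@@>,,,
,,,,@@,,,
k=15  ,,,,,,,,,
,,,,,,,,,
,,,,@@,,,
,,,@@^,,,
,,,@@,,,,
,,,,@@,,,
k=16  ,,,,,,,,,
,,,,,,,,,
,,,,@@,,,
,,,@<,,,,
,,,@@,,,,
,,,,@@,,,
k=17  ,,,,,,,,,
,,,,,,,,,
,,,,@@,,,
,,,@,,,,,
,,,@v,,,,
,,,,@@,,,
k=18  ,,,,,,,,,
,,,,,,,,,
,,,,@@,,,
,,,@,,,,,
,,,@,>,,,
,,,,@@,,,
k=19  ,,,,,,,,,
,,,,,,,,,
,,,,@@,,,
,,,@,,,,,
,,,@,@,,,
,,,,@v,,,
k=20  ,,,,,,,,,
,,,,,,,,,
,,,,@@,,,
,,,@,,,,,
,,,@,@,,,
,,,,@,>,,
k=21  ,,,,,,v,,
,,,,,,,,,
,,,,@@,,,
,,,@,,,,,
,,,@,@,,,
,,,,@,@,,
k=22  ,,,,,<@,,
,,,,,,,,,
,,,,@@,,,
,,,@,,,,,
,,,@,@,,,
,,,,@,@,,
k=23  ,,,,,@@,,
,,,,,,,,,
,,,,@@,,,
,,,@,,,,,
,,,@,@,,,
,,,,@^@,,
k=24  ,,,,,@@,,
,,,,,,,,,
,,,,@@,,,
,,,@,,,,,
,,,@,@,,,
,,,,@@>,,
k=25  ,,,,,@@,,
,,,,,,,,,
,,,,@@,,,
,,,@,,,,,
,,,@,@^,,
,,,,@@,,,
k=26  ,,,,,@@,,
,,,,,,,,,
,,,,@@,,,
,,,@,,,,,
,,,@,@@>,
,,,,@@,,,
k=27  ,,,,,@@,,
,,,,,,,,,
,,,,@@,,,
,,,@,,,,,
,,,@,@@@,
,,,,@@,v,
k=28  ,,,,,@@,,
,,,,,,,,,
,,,,@@,,,
,,,@,,,,,
,,,@,@@@,
,,,,@@<@,
k=29  ,,,,,@@,,
,,,,,,,,,
,,,,@@,,,
,,,@,,,,,
,,,@,@^@,
,,,,@@@@,
k=30  ,,,,,@@,,
,,,,,,,,,
,,,,@@,,,
,,,@,,,,,
,,,@,<,@,
,,,,@@@@,

west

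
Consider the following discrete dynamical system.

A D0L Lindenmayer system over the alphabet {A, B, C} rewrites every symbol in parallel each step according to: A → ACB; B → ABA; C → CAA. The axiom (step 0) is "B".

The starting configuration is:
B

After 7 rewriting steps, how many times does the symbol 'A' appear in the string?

1094

t=0: B
t=1: ABA
t=2: ACBABAACB
t=3: ACBCAAABAACBABAACBACBCAAABA
t=4: ACBCAAABACAAACBACBACBABAACBACBCAAABAACBABAACBACBCAAABAACBCAAABACAAACBACBACBABAACB
t=5: ACBCAAABACAAACBACBACBABAACBCAAACBACBACBCAAABAACBCAAABAACBC…AACBCAAACBACBACBCAAABAACBCAAABAACBCAAABAACBABAACBACBCAAABA  (len 243)
t=6: ACBCAAABACAAACBACBACBABAACBCAAACBACBACBCAAABAACBCAAABAACBC…AACBACBCAAABAACBABAACBACBCAAABAACBCAAABACAAACBACBACBABAACB  (len 729)
t=7: ACBCAAABACAAACBACBACBABAACBCAAACBACBACBCAAABAACBCAAABAACBC…AACBCAAACBACBACBCAAABAACBCAAABAACBCAAABAACBABAACBACBCAAABA  (len 2187)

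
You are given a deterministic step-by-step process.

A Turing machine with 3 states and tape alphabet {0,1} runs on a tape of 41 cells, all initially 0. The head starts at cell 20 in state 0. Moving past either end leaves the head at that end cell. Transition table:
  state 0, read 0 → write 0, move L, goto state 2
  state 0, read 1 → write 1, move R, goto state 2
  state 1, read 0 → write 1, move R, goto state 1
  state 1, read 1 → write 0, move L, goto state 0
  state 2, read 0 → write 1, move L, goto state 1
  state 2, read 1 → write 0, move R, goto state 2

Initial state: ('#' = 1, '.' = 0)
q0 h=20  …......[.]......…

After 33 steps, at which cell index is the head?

0) q0 h=20  …......[.]......…
1) q2 h=19  …......[.]......…
2) q1 h=18  …......[.]#.....…
3) q1 h=19  ….....#[#]......…
4) q0 h=18  …......[#]......…
5) q2 h=19  ….....#[.]......…
6) q1 h=18  …......[#]#.....…
7) q0 h=17  …......[.].#....…
8) q2 h=16  …......[.]..#...…
9) q1 h=15  …......[.]#..#..…
10) q1 h=16  ….....#[#]..#...…
11) q0 h=15  …......[#]...#..…
12) q2 h=16  ….....#[.]..#...…
13) q1 h=15  …......[#]#..#..…
14) q0 h=14  …......[.].#..#.…
15) q2 h=13  …......[.]..#..#…
16) q1 h=12  …......[.]#..#..…
17) q1 h=13  ….....#[#]..#..#…
18) q0 h=12  …......[#]...#..…
19) q2 h=13  ….....#[.]..#..#…
20) q1 h=12  …......[#]#..#..…
21) q0 h=11  …......[.].#..#.…
22) q2 h=10  …......[.]..#..#…
23) q1 h= 9  …......[.]#..#..…
24) q1 h=10  ….....#[#]..#..#…
25) q0 h= 9  …......[#]...#..…
26) q2 h=10  ….....#[.]..#..#…
27) q1 h= 9  …......[#]#..#..…
28) q0 h= 8  …......[.].#..#.…
29) q2 h= 7  …......[.]..#..#…
30) q1 h= 6  |......[.]#..#..…
31) q1 h= 7  ….....#[#]..#..#…
32) q0 h= 6  |......[#]...#..…
33) q2 h= 7  ….....#[.]..#..#…

7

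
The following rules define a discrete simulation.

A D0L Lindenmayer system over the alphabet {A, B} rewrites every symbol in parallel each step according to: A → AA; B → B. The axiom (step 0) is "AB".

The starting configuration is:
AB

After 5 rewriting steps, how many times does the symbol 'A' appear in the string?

gen 0: AB
gen 1: AAB
gen 2: AAAAB
gen 3: AAAAAAAAB
gen 4: AAAAAAAAAAAAAAAAB
gen 5: AAAAAAAAAAAAAAAAAAAAAAAAAAAAAAAAB

32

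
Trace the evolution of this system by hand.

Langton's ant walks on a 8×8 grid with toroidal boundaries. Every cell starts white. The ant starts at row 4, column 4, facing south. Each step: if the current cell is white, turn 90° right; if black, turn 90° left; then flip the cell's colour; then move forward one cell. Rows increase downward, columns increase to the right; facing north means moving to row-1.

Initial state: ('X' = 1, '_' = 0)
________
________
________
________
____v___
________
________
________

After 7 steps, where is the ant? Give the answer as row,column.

k=0  ________
________
________
________
____v___
________
________
________
k=1  ________
________
________
________
___<X___
________
________
________
k=2  ________
________
________
___^____
___XX___
________
________
________
k=3  ________
________
________
___X>___
___XX___
________
________
________
k=4  ________
________
________
___XX___
___Xv___
________
________
________
k=5  ________
________
________
___XX___
___X_>__
________
________
________
k=6  ________
________
________
___XX___
___X_X__
_____v__
________
________
k=7  ________
________
________
___XX___
___X_X__
____<X__
________
________

5,4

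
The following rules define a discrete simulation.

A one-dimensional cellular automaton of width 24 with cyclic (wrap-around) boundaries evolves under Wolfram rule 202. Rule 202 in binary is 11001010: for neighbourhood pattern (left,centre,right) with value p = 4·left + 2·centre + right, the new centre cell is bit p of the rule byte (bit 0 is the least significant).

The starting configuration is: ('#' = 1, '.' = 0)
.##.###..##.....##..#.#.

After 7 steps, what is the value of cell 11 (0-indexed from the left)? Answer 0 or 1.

0

step 0: .##.###..##.....##..#.#.
step 1: ###.###.###....###.#....
step 2: ###.###.###...####.....#
step 3: ###.###.###..#####....##
step 4: ###.###.###.######...###
step 5: ###.###.###.######..####
step 6: ###.###.###.######.#####
step 7: ###.###.###.######.#####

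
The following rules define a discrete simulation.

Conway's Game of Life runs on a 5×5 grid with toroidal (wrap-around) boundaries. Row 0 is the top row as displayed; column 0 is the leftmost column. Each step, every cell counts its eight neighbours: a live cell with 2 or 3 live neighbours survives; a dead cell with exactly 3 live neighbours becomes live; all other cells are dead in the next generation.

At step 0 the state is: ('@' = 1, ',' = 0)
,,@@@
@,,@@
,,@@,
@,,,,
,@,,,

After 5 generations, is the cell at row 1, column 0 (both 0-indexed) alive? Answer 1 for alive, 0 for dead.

[0] ,,@@@
@,,@@
,,@@,
@,,,,
,@,,,
[1] ,@@,,
@@,,,
@@@@,
,@@,,
@@@@@
[2] ,,,,,
,,,@@
,,,@@
,,,,,
,,,,@
[3] ,,,@@
,,,@@
,,,@@
,,,@@
,,,,,
[4] ,,,@@
@,@,,
@,@,,
,,,@@
,,,,,
[5] ,,,@@
@,@,,
@,@,,
,,,@@
,,,,,

1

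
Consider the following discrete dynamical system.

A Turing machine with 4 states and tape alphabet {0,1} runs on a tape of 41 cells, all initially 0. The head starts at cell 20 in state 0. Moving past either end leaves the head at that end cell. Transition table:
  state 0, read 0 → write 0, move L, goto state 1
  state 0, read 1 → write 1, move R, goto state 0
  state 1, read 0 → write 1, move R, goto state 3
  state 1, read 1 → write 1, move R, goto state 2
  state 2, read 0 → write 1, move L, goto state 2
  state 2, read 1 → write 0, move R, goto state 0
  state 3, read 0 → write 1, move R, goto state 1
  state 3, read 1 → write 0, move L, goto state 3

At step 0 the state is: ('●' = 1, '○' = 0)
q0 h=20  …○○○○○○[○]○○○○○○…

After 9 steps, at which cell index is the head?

27

[0] q0 h=20  …○○○○○○[○]○○○○○○…
[1] q1 h=19  …○○○○○○[○]○○○○○○…
[2] q3 h=20  …○○○○○●[○]○○○○○○…
[3] q1 h=21  …○○○○●●[○]○○○○○○…
[4] q3 h=22  …○○○●●●[○]○○○○○○…
[5] q1 h=23  …○○●●●●[○]○○○○○○…
[6] q3 h=24  …○●●●●●[○]○○○○○○…
[7] q1 h=25  …●●●●●●[○]○○○○○○…
[8] q3 h=26  …●●●●●●[○]○○○○○○…
[9] q1 h=27  …●●●●●●[○]○○○○○○…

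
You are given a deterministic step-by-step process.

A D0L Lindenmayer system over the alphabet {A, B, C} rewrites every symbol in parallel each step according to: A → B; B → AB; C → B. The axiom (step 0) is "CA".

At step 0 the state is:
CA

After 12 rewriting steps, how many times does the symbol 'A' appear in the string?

step 0: CA
step 1: BB
step 2: ABAB
step 3: BABBAB
step 4: ABBABABBAB
step 5: BABABBABBABABBAB
step 6: ABBABBABABBABABBABBABABBAB
step 7: BABABBABABBABBABABBABBABABBABABBABBABABBAB
step 8: ABBABBABABBABBABABBABABBABBABABBABABBABBABABBABBABABBABABBABBABABBAB
step 9: BABABBABABBABBABABBABABBABBABABBABBABABBABABBABBABABBABBABABBABABBABBABABBABABBABBABABBABBABABBABABBABBABABBAB
step 10: ABBABBABABBABBABABBABABBABBABABBABBABABBABABBABBABABBABABB…BABBABABBABABBABBABABBABABBABBABABBABBABABBABABBABBABABBAB  (len 178)
step 11: BABABBABABBABBABABBABABBABBABABBABBABABBABABBABBABABBABABB…BABBABABBABABBABBABABBABABBABBABABBABBABABBABABBABBABABBAB  (len 288)
step 12: ABBABBABABBABBABABBABABBABBABABBABBABABBABABBABBABABBABABB…BABBABABBABABBABBABABBABABBABBABABBABBABABBABABBABBABABBAB  (len 466)

178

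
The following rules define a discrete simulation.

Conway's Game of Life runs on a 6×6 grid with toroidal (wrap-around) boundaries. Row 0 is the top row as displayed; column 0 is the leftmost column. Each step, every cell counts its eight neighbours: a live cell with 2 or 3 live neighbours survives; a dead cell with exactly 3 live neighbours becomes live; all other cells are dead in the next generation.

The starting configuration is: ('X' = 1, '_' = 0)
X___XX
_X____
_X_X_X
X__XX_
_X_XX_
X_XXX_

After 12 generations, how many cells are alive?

step 0: X___XX
_X____
_X_X_X
X__XX_
_X_XX_
X_XXX_
step 1: X_X_X_
_XX___
_X_X_X
XX____
XX____
X_X___
step 2: X_X__X
____XX
______
_____X
__X__X
X_XX__
step 3: X_X___
X___XX
____XX
______
XXXXXX
X_XXX_
step 4: X_X___
XX_XX_
X___X_
_XX___
X_____
______
step 5: X_XX_X
X_XXX_
X___X_
XX___X
_X____
_X____
step 6: X____X
X_X___
__X_X_
_X___X
_XX___
_X____
step 7: X____X
X__X__
X_XX_X
XX_X__
_XX___
_XX___
step 8: X_X__X
__XX__
___X_X
___XXX
___X__
__X___
step 9: __X___
XXXX_X
_____X
__XX_X
__XX__
_XXX__
step 10: ____X_
XXXXXX
_____X
__XX__
______
_X____
step 11: ____X_
XXXX__
_____X
______
__X___
______
step 12: _XXX__
XXXXXX
XXX___
______
______
______

12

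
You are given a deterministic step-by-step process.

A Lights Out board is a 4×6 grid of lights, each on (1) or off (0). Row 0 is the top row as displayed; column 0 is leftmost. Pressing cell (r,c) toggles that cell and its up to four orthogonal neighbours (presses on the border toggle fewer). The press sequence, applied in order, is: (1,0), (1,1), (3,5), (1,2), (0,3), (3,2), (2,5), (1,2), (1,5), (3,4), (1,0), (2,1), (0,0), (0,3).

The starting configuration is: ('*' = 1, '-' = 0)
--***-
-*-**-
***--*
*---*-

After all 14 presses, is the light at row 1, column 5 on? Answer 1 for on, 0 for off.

0

t=0: --***-
-*-**-
***--*
*---*-
t=1: *-***-
*--**-
-**--*
*---*-
t=2: *****-
-****-
--*--*
*---*-
t=3: *****-
-****-
--*---
*----*
t=4: **-**-
----*-
------
*----*
t=5: ***---
---**-
------
*----*
t=6: ***---
---**-
--*---
****-*
t=7: ***---
---***
--*-**
****--
t=8: **----
-**-**
----**
****--
t=9: **---*
-**---
----*-
****--
t=10: **---*
-**---
------
***-**
t=11: -*---*
*-*---
*-----
***-**
t=12: -*---*
***---
-**---
*-*-**
t=13: *----*
-**---
-**---
*-*-**
t=14: *-****
-***--
-**---
*-*-**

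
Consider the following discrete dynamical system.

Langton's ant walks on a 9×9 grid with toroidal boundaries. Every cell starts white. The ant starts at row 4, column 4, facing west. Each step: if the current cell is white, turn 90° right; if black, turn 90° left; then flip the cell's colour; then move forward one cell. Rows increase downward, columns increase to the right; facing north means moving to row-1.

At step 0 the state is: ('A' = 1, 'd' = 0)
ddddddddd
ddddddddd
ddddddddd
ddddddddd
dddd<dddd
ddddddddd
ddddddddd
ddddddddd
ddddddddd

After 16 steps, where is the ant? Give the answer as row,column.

[0] ddddddddd
ddddddddd
ddddddddd
ddddddddd
dddd<dddd
ddddddddd
ddddddddd
ddddddddd
ddddddddd
[1] ddddddddd
ddddddddd
ddddddddd
dddd^dddd
ddddAdddd
ddddddddd
ddddddddd
ddddddddd
ddddddddd
[2] ddddddddd
ddddddddd
ddddddddd
ddddA>ddd
ddddAdddd
ddddddddd
ddddddddd
ddddddddd
ddddddddd
[3] ddddddddd
ddddddddd
ddddddddd
ddddAAddd
ddddAvddd
ddddddddd
ddddddddd
ddddddddd
ddddddddd
[4] ddddddddd
ddddddddd
ddddddddd
ddddAAddd
dddd<Addd
ddddddddd
ddddddddd
ddddddddd
ddddddddd
[5] ddddddddd
ddddddddd
ddddddddd
ddddAAddd
dddddAddd
ddddvdddd
ddddddddd
ddddddddd
ddddddddd
[6] ddddddddd
ddddddddd
ddddddddd
ddddAAddd
dddddAddd
ddd<Adddd
ddddddddd
ddddddddd
ddddddddd
[7] ddddddddd
ddddddddd
ddddddddd
ddddAAddd
ddd^dAddd
dddAAdddd
ddddddddd
ddddddddd
ddddddddd
[8] ddddddddd
ddddddddd
ddddddddd
ddddAAddd
dddA>Addd
dddAAdddd
ddddddddd
ddddddddd
ddddddddd
[9] ddddddddd
ddddddddd
ddddddddd
ddddAAddd
dddAAAddd
dddAvdddd
ddddddddd
ddddddddd
ddddddddd
[10] ddddddddd
ddddddddd
ddddddddd
ddddAAddd
dddAAAddd
dddAd>ddd
ddddddddd
ddddddddd
ddddddddd
[11] ddddddddd
ddddddddd
ddddddddd
ddddAAddd
dddAAAddd
dddAdAddd
dddddvddd
ddddddddd
ddddddddd
[12] ddddddddd
ddddddddd
ddddddddd
ddddAAddd
dddAAAddd
dddAdAddd
dddd<Addd
ddddddddd
ddddddddd
[13] ddddddddd
ddddddddd
ddddddddd
ddddAAddd
dddAAAddd
dddA^Addd
ddddAAddd
ddddddddd
ddddddddd
[14] ddddddddd
ddddddddd
ddddddddd
ddddAAddd
dddAAAddd
dddAA>ddd
ddddAAddd
ddddddddd
ddddddddd
[15] ddddddddd
ddddddddd
ddddddddd
ddddAAddd
dddAA^ddd
dddAAdddd
ddddAAddd
ddddddddd
ddddddddd
[16] ddddddddd
ddddddddd
ddddddddd
ddddAAddd
dddA<dddd
dddAAdddd
ddddAAddd
ddddddddd
ddddddddd

4,4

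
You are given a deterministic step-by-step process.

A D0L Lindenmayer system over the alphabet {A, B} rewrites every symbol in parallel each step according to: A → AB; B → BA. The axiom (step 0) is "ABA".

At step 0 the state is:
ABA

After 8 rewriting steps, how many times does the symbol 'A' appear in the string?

gen 0: ABA
gen 1: ABBAAB
gen 2: ABBABAABABBA
gen 3: ABBABAABBAABABBAABBABAAB
gen 4: ABBABAABBAABABBABAABABBAABBABAABABBABAABBAABABBA
gen 5: ABBABAABBAABABBABAABABBAABBABAABBAABABBAABBABAABABBABAABBAABABBAABBABAABBAABABBABAABABBAABBABAAB
gen 6: ABBABAABBAABABBABAABABBAABBABAABBAABABBAABBABAABABBABAABBA…ABBAABABBABAABABBAABBABAABBAABABBAABBABAABABBABAABBAABABBA  (len 192)
gen 7: ABBABAABBAABABBABAABABBAABBABAABBAABABBAABBABAABABBABAABBA…BAABBABAABABBABAABBAABABBAABBABAABBAABABBABAABABBAABBABAAB  (len 384)
gen 8: ABBABAABBAABABBABAABABBAABBABAABBAABABBAABBABAABABBABAABBA…ABBAABABBABAABABBAABBABAABBAABABBAABBABAABABBABAABBAABABBA  (len 768)

384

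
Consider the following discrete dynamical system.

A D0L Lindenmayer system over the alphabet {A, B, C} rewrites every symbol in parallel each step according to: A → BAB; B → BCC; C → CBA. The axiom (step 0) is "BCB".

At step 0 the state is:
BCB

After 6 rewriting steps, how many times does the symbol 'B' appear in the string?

874

gen 0: BCB
gen 1: BCCCBABCC
gen 2: BCCCBACBACBABCCBABBCCCBACBA
gen 3: BCCCBACBACBABCCBABCBABCCBABCBABCCBABBCCCBACBABCCBABBCCBCCCBACBACBABCCBABCBABCCBAB
gen 4: BCCCBACBACBABCCBABCBABCCBABCBABCCBABBCCCBACBABCCBABBCCCBAB…CBABCBABCCBABBCCCBACBABCCBABBCCCBABCCBABBCCCBACBABCCBABBCC  (len 243)
gen 5: BCCCBACBACBABCCBABCBABCCBABCBABCCBABBCCCBACBABCCBABBCCCBAB…BBCCBCCCBACBACBABCCBABCBABCCBABBCCCBACBABCCBABBCCBCCCBACBA  (len 729)
gen 6: BCCCBACBACBABCCBABCBABCCBABCBABCCBABBCCCBACBABCCBABBCCCBAB…CBABBCCCBACBABCCBABBCCBCCCBACBABCCCBACBACBABCCBABCBABCCBAB  (len 2187)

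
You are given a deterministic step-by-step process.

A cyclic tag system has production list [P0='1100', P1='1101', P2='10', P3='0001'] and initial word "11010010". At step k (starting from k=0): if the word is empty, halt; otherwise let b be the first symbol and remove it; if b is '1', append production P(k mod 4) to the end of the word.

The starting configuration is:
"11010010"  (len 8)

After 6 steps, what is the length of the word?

step 0: "11010010"  (len 8)
step 1: "10100101100"  (len 11)
step 2: "01001011001101"  (len 14)
step 3: "1001011001101"  (len 13)
step 4: "0010110011010001"  (len 16)
step 5: "010110011010001"  (len 15)
step 6: "10110011010001"  (len 14)

14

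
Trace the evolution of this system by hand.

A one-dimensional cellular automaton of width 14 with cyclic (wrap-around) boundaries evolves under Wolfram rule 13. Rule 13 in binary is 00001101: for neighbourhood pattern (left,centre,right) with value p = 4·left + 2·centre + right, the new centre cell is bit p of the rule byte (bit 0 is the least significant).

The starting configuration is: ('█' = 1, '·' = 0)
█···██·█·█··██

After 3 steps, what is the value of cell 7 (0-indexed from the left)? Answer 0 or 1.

1

gen 0: █···██·█·█··██
gen 1: ··█·█··█·█··█·
gen 2: █·█·█··█·█··█·
gen 3: █·█·█··█·█··█·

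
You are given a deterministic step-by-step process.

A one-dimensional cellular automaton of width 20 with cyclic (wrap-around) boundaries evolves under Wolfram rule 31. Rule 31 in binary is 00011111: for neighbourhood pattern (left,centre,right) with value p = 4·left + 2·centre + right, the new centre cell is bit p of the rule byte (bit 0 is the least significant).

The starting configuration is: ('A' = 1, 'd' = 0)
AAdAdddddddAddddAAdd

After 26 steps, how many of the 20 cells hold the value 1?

3

k=0  AAdAdddddddAddddAAdd
k=1  AddAAAAAAAAAAAAAAdAA
k=2  dAAAddddddddddddddAd
k=3  AAddAAAAAAAAAAAAAAAA
k=4  ddAAAddddddddddddddd
k=5  AAAddAAAAAAAAAAAAAAA
k=6  dddAAAdddddddddddddd
k=7  AAAAddAAAAAAAAAAAAAA
k=8  ddddAAAddddddddddddd
k=9  AAAAAddAAAAAAAAAAAAA
k=10  dddddAAAdddddddddddd
k=11  AAAAAAddAAAAAAAAAAAA
k=12  ddddddAAAddddddddddd
k=13  AAAAAAAddAAAAAAAAAAA
k=14  dddddddAAAdddddddddd
k=15  AAAAAAAAddAAAAAAAAAA
k=16  ddddddddAAAddddddddd
k=17  AAAAAAAAAddAAAAAAAAA
k=18  dddddddddAAAdddddddd
k=19  AAAAAAAAAAddAAAAAAAA
k=20  ddddddddddAAAddddddd
k=21  AAAAAAAAAAAddAAAAAAA
k=22  dddddddddddAAAdddddd
k=23  AAAAAAAAAAAAddAAAAAA
k=24  ddddddddddddAAAddddd
k=25  AAAAAAAAAAAAAddAAAAA
k=26  dddddddddddddAAAdddd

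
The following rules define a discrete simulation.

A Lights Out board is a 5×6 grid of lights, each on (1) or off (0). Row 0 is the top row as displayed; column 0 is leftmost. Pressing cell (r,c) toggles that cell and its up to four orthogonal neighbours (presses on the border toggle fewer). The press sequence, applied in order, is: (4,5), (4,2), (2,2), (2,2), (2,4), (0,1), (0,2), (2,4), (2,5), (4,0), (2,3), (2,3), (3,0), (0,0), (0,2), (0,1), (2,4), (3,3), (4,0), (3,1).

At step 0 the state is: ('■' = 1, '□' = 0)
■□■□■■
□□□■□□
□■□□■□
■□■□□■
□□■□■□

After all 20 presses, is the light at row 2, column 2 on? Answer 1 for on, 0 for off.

0

k=0  ■□■□■■
□□□■□□
□■□□■□
■□■□□■
□□■□■□
k=1  ■□■□■■
□□□■□□
□■□□■□
■□■□□□
□□■□□■
k=2  ■□■□■■
□□□■□□
□■□□■□
■□□□□□
□■□■□■
k=3  ■□■□■■
□□■■□□
□□■■■□
■□■□□□
□■□■□■
k=4  ■□■□■■
□□□■□□
□■□□■□
■□□□□□
□■□■□■
k=5  ■□■□■■
□□□■■□
□■□■□■
■□□□■□
□■□■□■
k=6  □■□□■■
□■□■■□
□■□■□■
■□□□■□
□■□■□■
k=7  □□■■■■
□■■■■□
□■□■□■
■□□□■□
□■□■□■
k=8  □□■■■■
□■■■□□
□■□□■□
■□□□□□
□■□■□■
k=9  □□■■■■
□■■■□■
□■□□□■
■□□□□■
□■□■□■
k=10  □□■■■■
□■■■□■
□■□□□■
□□□□□■
■□□■□■
k=11  □□■■■■
□■■□□■
□■■■■■
□□□■□■
■□□■□■
k=12  □□■■■■
□■■■□■
□■□□□■
□□□□□■
■□□■□■
k=13  □□■■■■
□■■■□■
■■□□□■
■■□□□■
□□□■□■
k=14  ■■■■■■
■■■■□■
■■□□□■
■■□□□■
□□□■□■
k=15  ■□□□■■
■■□■□■
■■□□□■
■■□□□■
□□□■□■
k=16  □■■□■■
■□□■□■
■■□□□■
■■□□□■
□□□■□■
k=17  □■■□■■
■□□■■■
■■□■■□
■■□□■■
□□□■□■
k=18  □■■□■■
■□□■■■
■■□□■□
■■■■□■
□□□□□■
k=19  □■■□■■
■□□■■■
■■□□■□
□■■■□■
■■□□□■
k=20  □■■□■■
■□□■■■
■□□□■□
■□□■□■
■□□□□■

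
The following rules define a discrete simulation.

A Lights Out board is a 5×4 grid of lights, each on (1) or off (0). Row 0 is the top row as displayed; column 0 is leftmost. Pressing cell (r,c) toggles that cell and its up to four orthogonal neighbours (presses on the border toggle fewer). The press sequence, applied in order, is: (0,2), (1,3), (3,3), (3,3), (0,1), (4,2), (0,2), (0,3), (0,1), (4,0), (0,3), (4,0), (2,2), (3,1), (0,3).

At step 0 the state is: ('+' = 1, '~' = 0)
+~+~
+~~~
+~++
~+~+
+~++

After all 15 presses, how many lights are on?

t=0: +~+~
+~~~
+~++
~+~+
+~++
t=1: ++~+
+~+~
+~++
~+~+
+~++
t=2: ++~~
+~~+
+~+~
~+~+
+~++
t=3: ++~~
+~~+
+~++
~++~
+~+~
t=4: ++~~
+~~+
+~+~
~+~+
+~++
t=5: ~~+~
++~+
+~+~
~+~+
+~++
t=6: ~~+~
++~+
+~+~
~+++
++~~
t=7: ~+~+
++++
+~+~
~+++
++~~
t=8: ~++~
+++~
+~+~
~+++
++~~
t=9: +~~~
+~+~
+~+~
~+++
++~~
t=10: +~~~
+~+~
+~+~
++++
~~~~
t=11: +~++
+~++
+~+~
++++
~~~~
t=12: +~++
+~++
+~+~
~+++
++~~
t=13: +~++
+~~+
++~+
~+~+
++~~
t=14: +~++
+~~+
+~~+
+~++
+~~~
t=15: +~~~
+~~~
+~~+
+~++
+~~~

8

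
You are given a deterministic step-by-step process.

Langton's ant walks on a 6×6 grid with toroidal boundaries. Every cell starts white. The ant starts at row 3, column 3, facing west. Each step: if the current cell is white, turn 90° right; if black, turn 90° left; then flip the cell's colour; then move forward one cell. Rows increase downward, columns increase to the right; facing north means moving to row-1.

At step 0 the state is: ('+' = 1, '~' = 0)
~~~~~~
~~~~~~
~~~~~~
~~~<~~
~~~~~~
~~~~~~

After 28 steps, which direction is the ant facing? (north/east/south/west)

0) ~~~~~~
~~~~~~
~~~~~~
~~~<~~
~~~~~~
~~~~~~
1) ~~~~~~
~~~~~~
~~~^~~
~~~+~~
~~~~~~
~~~~~~
2) ~~~~~~
~~~~~~
~~~+>~
~~~+~~
~~~~~~
~~~~~~
3) ~~~~~~
~~~~~~
~~~++~
~~~+v~
~~~~~~
~~~~~~
4) ~~~~~~
~~~~~~
~~~++~
~~~<+~
~~~~~~
~~~~~~
5) ~~~~~~
~~~~~~
~~~++~
~~~~+~
~~~v~~
~~~~~~
6) ~~~~~~
~~~~~~
~~~++~
~~~~+~
~~<+~~
~~~~~~
7) ~~~~~~
~~~~~~
~~~++~
~~^~+~
~~++~~
~~~~~~
8) ~~~~~~
~~~~~~
~~~++~
~~+>+~
~~++~~
~~~~~~
9) ~~~~~~
~~~~~~
~~~++~
~~+++~
~~+v~~
~~~~~~
10) ~~~~~~
~~~~~~
~~~++~
~~+++~
~~+~>~
~~~~~~
11) ~~~~~~
~~~~~~
~~~++~
~~+++~
~~+~+~
~~~~v~
12) ~~~~~~
~~~~~~
~~~++~
~~+++~
~~+~+~
~~~<+~
13) ~~~~~~
~~~~~~
~~~++~
~~+++~
~~+^+~
~~~++~
14) ~~~~~~
~~~~~~
~~~++~
~~+++~
~~++>~
~~~++~
15) ~~~~~~
~~~~~~
~~~++~
~~++^~
~~++~~
~~~++~
16) ~~~~~~
~~~~~~
~~~++~
~~+<~~
~~++~~
~~~++~
17) ~~~~~~
~~~~~~
~~~++~
~~+~~~
~~+v~~
~~~++~
18) ~~~~~~
~~~~~~
~~~++~
~~+~~~
~~+~>~
~~~++~
19) ~~~~~~
~~~~~~
~~~++~
~~+~~~
~~+~+~
~~~+v~
20) ~~~~~~
~~~~~~
~~~++~
~~+~~~
~~+~+~
~~~+~>
21) ~~~~~v
~~~~~~
~~~++~
~~+~~~
~~+~+~
~~~+~+
22) ~~~~<+
~~~~~~
~~~++~
~~+~~~
~~+~+~
~~~+~+
23) ~~~~++
~~~~~~
~~~++~
~~+~~~
~~+~+~
~~~+^+
24) ~~~~++
~~~~~~
~~~++~
~~+~~~
~~+~+~
~~~++>
25) ~~~~++
~~~~~~
~~~++~
~~+~~~
~~+~+^
~~~++~
26) ~~~~++
~~~~~~
~~~++~
~~+~~~
>~+~++
~~~++~
27) ~~~~++
~~~~~~
~~~++~
~~+~~~
+~+~++
v~~++~
28) ~~~~++
~~~~~~
~~~++~
~~+~~~
+~+~++
+~~++<

west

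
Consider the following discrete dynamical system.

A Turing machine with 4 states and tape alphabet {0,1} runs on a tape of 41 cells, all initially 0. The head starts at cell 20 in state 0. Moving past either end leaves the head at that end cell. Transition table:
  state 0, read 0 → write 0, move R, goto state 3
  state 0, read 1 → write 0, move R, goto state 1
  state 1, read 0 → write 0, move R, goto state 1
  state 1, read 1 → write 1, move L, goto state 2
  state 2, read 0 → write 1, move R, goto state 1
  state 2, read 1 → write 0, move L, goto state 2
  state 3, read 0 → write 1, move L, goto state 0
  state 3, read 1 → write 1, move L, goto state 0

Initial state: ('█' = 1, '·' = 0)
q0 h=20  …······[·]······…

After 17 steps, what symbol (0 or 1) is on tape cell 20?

t=0: q0 h=20  …······[·]······…
t=1: q3 h=21  …······[·]······…
t=2: q0 h=20  …······[·]█·····…
t=3: q3 h=21  …······[█]······…
t=4: q0 h=20  …······[·]█·····…
t=5: q3 h=21  …······[█]······…
t=6: q0 h=20  …······[·]█·····…
t=7: q3 h=21  …······[█]······…
t=8: q0 h=20  …······[·]█·····…
t=9: q3 h=21  …······[█]······…
t=10: q0 h=20  …······[·]█·····…
t=11: q3 h=21  …······[█]······…
t=12: q0 h=20  …······[·]█·····…
t=13: q3 h=21  …······[█]······…
t=14: q0 h=20  …······[·]█·····…
t=15: q3 h=21  …······[█]······…
t=16: q0 h=20  …······[·]█·····…
t=17: q3 h=21  …······[█]······…

0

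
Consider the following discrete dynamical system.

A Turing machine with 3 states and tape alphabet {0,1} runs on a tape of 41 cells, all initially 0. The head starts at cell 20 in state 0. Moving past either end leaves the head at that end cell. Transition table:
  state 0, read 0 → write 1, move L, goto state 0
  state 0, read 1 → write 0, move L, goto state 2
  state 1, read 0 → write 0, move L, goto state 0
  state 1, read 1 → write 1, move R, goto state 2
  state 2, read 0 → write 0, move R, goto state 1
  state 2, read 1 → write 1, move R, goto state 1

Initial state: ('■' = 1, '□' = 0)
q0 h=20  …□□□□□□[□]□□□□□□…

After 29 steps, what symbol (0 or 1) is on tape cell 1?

1

gen 0: q0 h=20  …□□□□□□[□]□□□□□□…
gen 1: q0 h=19  …□□□□□□[□]■□□□□□…
gen 2: q0 h=18  …□□□□□□[□]■■□□□□…
gen 3: q0 h=17  …□□□□□□[□]■■■□□□…
gen 4: q0 h=16  …□□□□□□[□]■■■■□□…
gen 5: q0 h=15  …□□□□□□[□]■■■■■□…
gen 6: q0 h=14  …□□□□□□[□]■■■■■■…
gen 7: q0 h=13  …□□□□□□[□]■■■■■■…
gen 8: q0 h=12  …□□□□□□[□]■■■■■■…
gen 9: q0 h=11  …□□□□□□[□]■■■■■■…
gen 10: q0 h=10  …□□□□□□[□]■■■■■■…
gen 11: q0 h= 9  …□□□□□□[□]■■■■■■…
gen 12: q0 h= 8  …□□□□□□[□]■■■■■■…
gen 13: q0 h= 7  …□□□□□□[□]■■■■■■…
gen 14: q0 h= 6  |□□□□□□[□]■■■■■■…
gen 15: q0 h= 5  |□□□□□[□]■■■■■■…
gen 16: q0 h= 4  |□□□□[□]■■■■■■…
gen 17: q0 h= 3  |□□□[□]■■■■■■…
gen 18: q0 h= 2  |□□[□]■■■■■■…
gen 19: q0 h= 1  |□[□]■■■■■■…
gen 20: q0 h= 0  |[□]■■■■■■…
gen 21: q0 h= 0  |[■]■■■■■■…
gen 22: q2 h= 0  |[□]■■■■■■…
gen 23: q1 h= 1  |□[■]■■■■■■…
gen 24: q2 h= 2  |□■[■]■■■■■■…
gen 25: q1 h= 3  |□■■[■]■■■■■■…
gen 26: q2 h= 4  |□■■■[■]■■■■■■…
gen 27: q1 h= 5  |□■■■■[■]■■■■■■…
gen 28: q2 h= 6  |□■■■■■[■]■■■■■■…
gen 29: q1 h= 7  …■■■■■■[■]■■■■■■…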